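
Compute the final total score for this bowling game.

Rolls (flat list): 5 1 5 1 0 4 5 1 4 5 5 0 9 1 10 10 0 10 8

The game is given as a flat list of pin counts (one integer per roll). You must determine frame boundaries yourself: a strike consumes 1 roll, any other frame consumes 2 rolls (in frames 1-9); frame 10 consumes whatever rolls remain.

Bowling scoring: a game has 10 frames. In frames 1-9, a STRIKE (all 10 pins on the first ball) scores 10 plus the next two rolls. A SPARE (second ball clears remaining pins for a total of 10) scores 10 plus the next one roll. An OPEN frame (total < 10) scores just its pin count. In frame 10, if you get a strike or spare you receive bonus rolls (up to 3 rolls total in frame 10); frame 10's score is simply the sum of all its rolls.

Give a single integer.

Frame 1: OPEN (5+1=6). Cumulative: 6
Frame 2: OPEN (5+1=6). Cumulative: 12
Frame 3: OPEN (0+4=4). Cumulative: 16
Frame 4: OPEN (5+1=6). Cumulative: 22
Frame 5: OPEN (4+5=9). Cumulative: 31
Frame 6: OPEN (5+0=5). Cumulative: 36
Frame 7: SPARE (9+1=10). 10 + next roll (10) = 20. Cumulative: 56
Frame 8: STRIKE. 10 + next two rolls (10+0) = 20. Cumulative: 76
Frame 9: STRIKE. 10 + next two rolls (0+10) = 20. Cumulative: 96
Frame 10: SPARE. Sum of all frame-10 rolls (0+10+8) = 18. Cumulative: 114

Answer: 114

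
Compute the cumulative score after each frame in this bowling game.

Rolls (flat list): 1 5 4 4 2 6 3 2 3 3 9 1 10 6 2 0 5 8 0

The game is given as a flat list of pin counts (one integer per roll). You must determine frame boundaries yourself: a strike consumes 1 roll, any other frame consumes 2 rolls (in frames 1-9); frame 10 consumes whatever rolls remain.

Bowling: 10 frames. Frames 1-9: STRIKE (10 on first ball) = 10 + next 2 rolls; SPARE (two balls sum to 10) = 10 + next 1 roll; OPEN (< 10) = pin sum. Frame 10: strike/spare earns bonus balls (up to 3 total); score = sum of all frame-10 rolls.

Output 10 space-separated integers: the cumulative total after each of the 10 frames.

Frame 1: OPEN (1+5=6). Cumulative: 6
Frame 2: OPEN (4+4=8). Cumulative: 14
Frame 3: OPEN (2+6=8). Cumulative: 22
Frame 4: OPEN (3+2=5). Cumulative: 27
Frame 5: OPEN (3+3=6). Cumulative: 33
Frame 6: SPARE (9+1=10). 10 + next roll (10) = 20. Cumulative: 53
Frame 7: STRIKE. 10 + next two rolls (6+2) = 18. Cumulative: 71
Frame 8: OPEN (6+2=8). Cumulative: 79
Frame 9: OPEN (0+5=5). Cumulative: 84
Frame 10: OPEN. Sum of all frame-10 rolls (8+0) = 8. Cumulative: 92

Answer: 6 14 22 27 33 53 71 79 84 92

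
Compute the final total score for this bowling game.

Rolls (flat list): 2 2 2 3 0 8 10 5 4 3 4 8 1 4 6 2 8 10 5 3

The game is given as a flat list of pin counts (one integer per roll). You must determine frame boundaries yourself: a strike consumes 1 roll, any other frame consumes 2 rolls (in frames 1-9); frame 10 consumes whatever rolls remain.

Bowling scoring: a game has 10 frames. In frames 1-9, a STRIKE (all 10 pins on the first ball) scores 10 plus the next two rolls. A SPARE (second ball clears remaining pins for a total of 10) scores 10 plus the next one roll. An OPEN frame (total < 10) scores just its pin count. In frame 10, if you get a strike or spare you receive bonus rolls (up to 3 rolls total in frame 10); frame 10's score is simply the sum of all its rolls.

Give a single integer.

Answer: 111

Derivation:
Frame 1: OPEN (2+2=4). Cumulative: 4
Frame 2: OPEN (2+3=5). Cumulative: 9
Frame 3: OPEN (0+8=8). Cumulative: 17
Frame 4: STRIKE. 10 + next two rolls (5+4) = 19. Cumulative: 36
Frame 5: OPEN (5+4=9). Cumulative: 45
Frame 6: OPEN (3+4=7). Cumulative: 52
Frame 7: OPEN (8+1=9). Cumulative: 61
Frame 8: SPARE (4+6=10). 10 + next roll (2) = 12. Cumulative: 73
Frame 9: SPARE (2+8=10). 10 + next roll (10) = 20. Cumulative: 93
Frame 10: STRIKE. Sum of all frame-10 rolls (10+5+3) = 18. Cumulative: 111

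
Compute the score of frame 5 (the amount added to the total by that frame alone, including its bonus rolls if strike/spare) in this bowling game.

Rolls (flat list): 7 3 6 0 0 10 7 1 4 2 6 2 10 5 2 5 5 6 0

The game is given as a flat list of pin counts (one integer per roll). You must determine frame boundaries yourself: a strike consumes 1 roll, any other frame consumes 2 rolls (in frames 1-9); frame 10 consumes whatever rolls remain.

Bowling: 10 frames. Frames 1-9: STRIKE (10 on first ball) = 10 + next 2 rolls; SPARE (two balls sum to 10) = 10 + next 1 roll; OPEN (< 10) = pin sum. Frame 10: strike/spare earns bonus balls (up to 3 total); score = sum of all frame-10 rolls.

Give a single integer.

Answer: 6

Derivation:
Frame 1: SPARE (7+3=10). 10 + next roll (6) = 16. Cumulative: 16
Frame 2: OPEN (6+0=6). Cumulative: 22
Frame 3: SPARE (0+10=10). 10 + next roll (7) = 17. Cumulative: 39
Frame 4: OPEN (7+1=8). Cumulative: 47
Frame 5: OPEN (4+2=6). Cumulative: 53
Frame 6: OPEN (6+2=8). Cumulative: 61
Frame 7: STRIKE. 10 + next two rolls (5+2) = 17. Cumulative: 78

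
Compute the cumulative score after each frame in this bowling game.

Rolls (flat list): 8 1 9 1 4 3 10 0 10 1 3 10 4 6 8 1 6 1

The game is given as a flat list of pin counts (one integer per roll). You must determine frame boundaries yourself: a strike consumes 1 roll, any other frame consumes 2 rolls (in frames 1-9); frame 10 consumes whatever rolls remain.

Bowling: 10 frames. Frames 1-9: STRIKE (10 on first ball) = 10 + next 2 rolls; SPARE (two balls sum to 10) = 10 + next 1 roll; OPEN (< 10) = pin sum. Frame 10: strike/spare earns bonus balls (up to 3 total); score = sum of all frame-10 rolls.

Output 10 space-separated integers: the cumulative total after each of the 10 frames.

Frame 1: OPEN (8+1=9). Cumulative: 9
Frame 2: SPARE (9+1=10). 10 + next roll (4) = 14. Cumulative: 23
Frame 3: OPEN (4+3=7). Cumulative: 30
Frame 4: STRIKE. 10 + next two rolls (0+10) = 20. Cumulative: 50
Frame 5: SPARE (0+10=10). 10 + next roll (1) = 11. Cumulative: 61
Frame 6: OPEN (1+3=4). Cumulative: 65
Frame 7: STRIKE. 10 + next two rolls (4+6) = 20. Cumulative: 85
Frame 8: SPARE (4+6=10). 10 + next roll (8) = 18. Cumulative: 103
Frame 9: OPEN (8+1=9). Cumulative: 112
Frame 10: OPEN. Sum of all frame-10 rolls (6+1) = 7. Cumulative: 119

Answer: 9 23 30 50 61 65 85 103 112 119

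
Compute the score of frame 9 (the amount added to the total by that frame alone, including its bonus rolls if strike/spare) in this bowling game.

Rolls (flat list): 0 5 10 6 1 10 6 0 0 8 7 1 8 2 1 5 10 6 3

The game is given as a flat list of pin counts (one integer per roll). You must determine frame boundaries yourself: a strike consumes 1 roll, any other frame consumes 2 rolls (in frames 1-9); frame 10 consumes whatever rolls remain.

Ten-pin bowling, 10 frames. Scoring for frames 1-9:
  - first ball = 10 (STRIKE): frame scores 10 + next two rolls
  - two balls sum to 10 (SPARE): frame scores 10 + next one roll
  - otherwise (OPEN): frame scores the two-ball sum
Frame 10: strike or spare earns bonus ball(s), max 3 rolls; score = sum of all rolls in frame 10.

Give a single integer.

Frame 1: OPEN (0+5=5). Cumulative: 5
Frame 2: STRIKE. 10 + next two rolls (6+1) = 17. Cumulative: 22
Frame 3: OPEN (6+1=7). Cumulative: 29
Frame 4: STRIKE. 10 + next two rolls (6+0) = 16. Cumulative: 45
Frame 5: OPEN (6+0=6). Cumulative: 51
Frame 6: OPEN (0+8=8). Cumulative: 59
Frame 7: OPEN (7+1=8). Cumulative: 67
Frame 8: SPARE (8+2=10). 10 + next roll (1) = 11. Cumulative: 78
Frame 9: OPEN (1+5=6). Cumulative: 84
Frame 10: STRIKE. Sum of all frame-10 rolls (10+6+3) = 19. Cumulative: 103

Answer: 6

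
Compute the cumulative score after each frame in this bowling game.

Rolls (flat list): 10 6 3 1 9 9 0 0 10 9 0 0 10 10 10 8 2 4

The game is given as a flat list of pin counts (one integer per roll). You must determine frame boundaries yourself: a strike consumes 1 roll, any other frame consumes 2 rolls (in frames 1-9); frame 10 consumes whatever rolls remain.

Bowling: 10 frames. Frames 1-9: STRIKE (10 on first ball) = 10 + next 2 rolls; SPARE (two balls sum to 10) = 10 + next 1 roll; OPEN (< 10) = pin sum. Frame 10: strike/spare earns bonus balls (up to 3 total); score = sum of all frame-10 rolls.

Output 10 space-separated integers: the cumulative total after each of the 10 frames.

Answer: 19 28 47 56 75 84 104 132 152 166

Derivation:
Frame 1: STRIKE. 10 + next two rolls (6+3) = 19. Cumulative: 19
Frame 2: OPEN (6+3=9). Cumulative: 28
Frame 3: SPARE (1+9=10). 10 + next roll (9) = 19. Cumulative: 47
Frame 4: OPEN (9+0=9). Cumulative: 56
Frame 5: SPARE (0+10=10). 10 + next roll (9) = 19. Cumulative: 75
Frame 6: OPEN (9+0=9). Cumulative: 84
Frame 7: SPARE (0+10=10). 10 + next roll (10) = 20. Cumulative: 104
Frame 8: STRIKE. 10 + next two rolls (10+8) = 28. Cumulative: 132
Frame 9: STRIKE. 10 + next two rolls (8+2) = 20. Cumulative: 152
Frame 10: SPARE. Sum of all frame-10 rolls (8+2+4) = 14. Cumulative: 166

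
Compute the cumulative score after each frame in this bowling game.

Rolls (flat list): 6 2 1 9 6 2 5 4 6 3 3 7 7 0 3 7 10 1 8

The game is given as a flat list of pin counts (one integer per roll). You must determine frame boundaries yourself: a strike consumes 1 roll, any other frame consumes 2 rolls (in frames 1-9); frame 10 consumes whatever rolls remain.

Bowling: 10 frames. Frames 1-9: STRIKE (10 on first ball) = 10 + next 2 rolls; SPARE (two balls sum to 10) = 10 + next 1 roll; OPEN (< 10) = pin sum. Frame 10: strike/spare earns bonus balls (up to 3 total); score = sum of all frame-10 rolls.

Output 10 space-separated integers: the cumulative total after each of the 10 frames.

Frame 1: OPEN (6+2=8). Cumulative: 8
Frame 2: SPARE (1+9=10). 10 + next roll (6) = 16. Cumulative: 24
Frame 3: OPEN (6+2=8). Cumulative: 32
Frame 4: OPEN (5+4=9). Cumulative: 41
Frame 5: OPEN (6+3=9). Cumulative: 50
Frame 6: SPARE (3+7=10). 10 + next roll (7) = 17. Cumulative: 67
Frame 7: OPEN (7+0=7). Cumulative: 74
Frame 8: SPARE (3+7=10). 10 + next roll (10) = 20. Cumulative: 94
Frame 9: STRIKE. 10 + next two rolls (1+8) = 19. Cumulative: 113
Frame 10: OPEN. Sum of all frame-10 rolls (1+8) = 9. Cumulative: 122

Answer: 8 24 32 41 50 67 74 94 113 122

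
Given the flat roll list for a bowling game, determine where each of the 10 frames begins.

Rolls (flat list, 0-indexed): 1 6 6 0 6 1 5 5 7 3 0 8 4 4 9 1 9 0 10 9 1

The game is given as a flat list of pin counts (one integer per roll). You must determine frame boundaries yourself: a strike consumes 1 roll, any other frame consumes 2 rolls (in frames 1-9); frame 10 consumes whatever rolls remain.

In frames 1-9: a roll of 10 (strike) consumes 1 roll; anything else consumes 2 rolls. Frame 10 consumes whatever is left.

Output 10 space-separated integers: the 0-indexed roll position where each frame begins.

Answer: 0 2 4 6 8 10 12 14 16 18

Derivation:
Frame 1 starts at roll index 0: rolls=1,6 (sum=7), consumes 2 rolls
Frame 2 starts at roll index 2: rolls=6,0 (sum=6), consumes 2 rolls
Frame 3 starts at roll index 4: rolls=6,1 (sum=7), consumes 2 rolls
Frame 4 starts at roll index 6: rolls=5,5 (sum=10), consumes 2 rolls
Frame 5 starts at roll index 8: rolls=7,3 (sum=10), consumes 2 rolls
Frame 6 starts at roll index 10: rolls=0,8 (sum=8), consumes 2 rolls
Frame 7 starts at roll index 12: rolls=4,4 (sum=8), consumes 2 rolls
Frame 8 starts at roll index 14: rolls=9,1 (sum=10), consumes 2 rolls
Frame 9 starts at roll index 16: rolls=9,0 (sum=9), consumes 2 rolls
Frame 10 starts at roll index 18: 3 remaining rolls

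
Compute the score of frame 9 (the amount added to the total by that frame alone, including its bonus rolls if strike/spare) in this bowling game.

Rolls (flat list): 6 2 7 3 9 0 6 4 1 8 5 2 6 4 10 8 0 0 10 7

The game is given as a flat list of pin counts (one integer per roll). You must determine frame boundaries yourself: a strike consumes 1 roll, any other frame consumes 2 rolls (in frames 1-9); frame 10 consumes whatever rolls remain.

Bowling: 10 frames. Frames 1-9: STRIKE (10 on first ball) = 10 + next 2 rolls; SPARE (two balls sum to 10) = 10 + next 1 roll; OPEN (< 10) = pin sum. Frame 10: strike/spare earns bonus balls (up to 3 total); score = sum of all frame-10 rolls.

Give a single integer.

Answer: 8

Derivation:
Frame 1: OPEN (6+2=8). Cumulative: 8
Frame 2: SPARE (7+3=10). 10 + next roll (9) = 19. Cumulative: 27
Frame 3: OPEN (9+0=9). Cumulative: 36
Frame 4: SPARE (6+4=10). 10 + next roll (1) = 11. Cumulative: 47
Frame 5: OPEN (1+8=9). Cumulative: 56
Frame 6: OPEN (5+2=7). Cumulative: 63
Frame 7: SPARE (6+4=10). 10 + next roll (10) = 20. Cumulative: 83
Frame 8: STRIKE. 10 + next two rolls (8+0) = 18. Cumulative: 101
Frame 9: OPEN (8+0=8). Cumulative: 109
Frame 10: SPARE. Sum of all frame-10 rolls (0+10+7) = 17. Cumulative: 126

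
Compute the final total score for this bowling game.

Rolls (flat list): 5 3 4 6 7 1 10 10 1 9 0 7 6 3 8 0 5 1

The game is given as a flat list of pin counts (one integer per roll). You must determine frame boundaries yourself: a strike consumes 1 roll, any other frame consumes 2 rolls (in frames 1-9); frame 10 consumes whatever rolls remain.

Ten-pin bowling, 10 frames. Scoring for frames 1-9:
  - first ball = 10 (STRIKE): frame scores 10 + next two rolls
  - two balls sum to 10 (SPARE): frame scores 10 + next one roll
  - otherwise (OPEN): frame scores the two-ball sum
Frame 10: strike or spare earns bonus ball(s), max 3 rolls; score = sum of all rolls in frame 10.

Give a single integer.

Answer: 114

Derivation:
Frame 1: OPEN (5+3=8). Cumulative: 8
Frame 2: SPARE (4+6=10). 10 + next roll (7) = 17. Cumulative: 25
Frame 3: OPEN (7+1=8). Cumulative: 33
Frame 4: STRIKE. 10 + next two rolls (10+1) = 21. Cumulative: 54
Frame 5: STRIKE. 10 + next two rolls (1+9) = 20. Cumulative: 74
Frame 6: SPARE (1+9=10). 10 + next roll (0) = 10. Cumulative: 84
Frame 7: OPEN (0+7=7). Cumulative: 91
Frame 8: OPEN (6+3=9). Cumulative: 100
Frame 9: OPEN (8+0=8). Cumulative: 108
Frame 10: OPEN. Sum of all frame-10 rolls (5+1) = 6. Cumulative: 114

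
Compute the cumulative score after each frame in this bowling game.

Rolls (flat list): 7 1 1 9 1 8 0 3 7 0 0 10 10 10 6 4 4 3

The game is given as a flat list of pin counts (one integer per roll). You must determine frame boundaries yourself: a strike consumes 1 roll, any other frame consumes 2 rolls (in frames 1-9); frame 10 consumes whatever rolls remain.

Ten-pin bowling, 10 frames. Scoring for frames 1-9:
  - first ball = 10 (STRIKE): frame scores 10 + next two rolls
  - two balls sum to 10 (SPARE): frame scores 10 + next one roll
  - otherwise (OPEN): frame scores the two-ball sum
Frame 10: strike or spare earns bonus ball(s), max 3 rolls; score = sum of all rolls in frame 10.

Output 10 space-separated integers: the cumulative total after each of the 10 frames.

Frame 1: OPEN (7+1=8). Cumulative: 8
Frame 2: SPARE (1+9=10). 10 + next roll (1) = 11. Cumulative: 19
Frame 3: OPEN (1+8=9). Cumulative: 28
Frame 4: OPEN (0+3=3). Cumulative: 31
Frame 5: OPEN (7+0=7). Cumulative: 38
Frame 6: SPARE (0+10=10). 10 + next roll (10) = 20. Cumulative: 58
Frame 7: STRIKE. 10 + next two rolls (10+6) = 26. Cumulative: 84
Frame 8: STRIKE. 10 + next two rolls (6+4) = 20. Cumulative: 104
Frame 9: SPARE (6+4=10). 10 + next roll (4) = 14. Cumulative: 118
Frame 10: OPEN. Sum of all frame-10 rolls (4+3) = 7. Cumulative: 125

Answer: 8 19 28 31 38 58 84 104 118 125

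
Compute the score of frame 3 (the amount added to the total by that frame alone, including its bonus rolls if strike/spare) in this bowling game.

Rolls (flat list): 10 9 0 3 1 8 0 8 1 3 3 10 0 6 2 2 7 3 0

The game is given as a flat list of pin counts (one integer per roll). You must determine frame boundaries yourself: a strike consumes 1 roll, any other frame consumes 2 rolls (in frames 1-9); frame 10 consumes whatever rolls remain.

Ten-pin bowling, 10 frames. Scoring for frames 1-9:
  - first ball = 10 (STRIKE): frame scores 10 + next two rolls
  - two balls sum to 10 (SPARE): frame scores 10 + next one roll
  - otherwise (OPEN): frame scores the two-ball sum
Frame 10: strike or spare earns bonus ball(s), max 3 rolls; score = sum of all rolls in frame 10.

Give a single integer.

Frame 1: STRIKE. 10 + next two rolls (9+0) = 19. Cumulative: 19
Frame 2: OPEN (9+0=9). Cumulative: 28
Frame 3: OPEN (3+1=4). Cumulative: 32
Frame 4: OPEN (8+0=8). Cumulative: 40
Frame 5: OPEN (8+1=9). Cumulative: 49

Answer: 4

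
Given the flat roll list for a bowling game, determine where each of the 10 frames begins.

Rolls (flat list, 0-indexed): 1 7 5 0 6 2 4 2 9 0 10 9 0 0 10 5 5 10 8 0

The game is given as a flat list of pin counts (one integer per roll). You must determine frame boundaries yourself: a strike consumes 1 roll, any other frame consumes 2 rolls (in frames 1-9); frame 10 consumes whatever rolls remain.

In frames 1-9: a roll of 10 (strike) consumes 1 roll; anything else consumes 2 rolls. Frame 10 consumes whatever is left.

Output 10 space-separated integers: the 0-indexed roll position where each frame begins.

Answer: 0 2 4 6 8 10 11 13 15 17

Derivation:
Frame 1 starts at roll index 0: rolls=1,7 (sum=8), consumes 2 rolls
Frame 2 starts at roll index 2: rolls=5,0 (sum=5), consumes 2 rolls
Frame 3 starts at roll index 4: rolls=6,2 (sum=8), consumes 2 rolls
Frame 4 starts at roll index 6: rolls=4,2 (sum=6), consumes 2 rolls
Frame 5 starts at roll index 8: rolls=9,0 (sum=9), consumes 2 rolls
Frame 6 starts at roll index 10: roll=10 (strike), consumes 1 roll
Frame 7 starts at roll index 11: rolls=9,0 (sum=9), consumes 2 rolls
Frame 8 starts at roll index 13: rolls=0,10 (sum=10), consumes 2 rolls
Frame 9 starts at roll index 15: rolls=5,5 (sum=10), consumes 2 rolls
Frame 10 starts at roll index 17: 3 remaining rolls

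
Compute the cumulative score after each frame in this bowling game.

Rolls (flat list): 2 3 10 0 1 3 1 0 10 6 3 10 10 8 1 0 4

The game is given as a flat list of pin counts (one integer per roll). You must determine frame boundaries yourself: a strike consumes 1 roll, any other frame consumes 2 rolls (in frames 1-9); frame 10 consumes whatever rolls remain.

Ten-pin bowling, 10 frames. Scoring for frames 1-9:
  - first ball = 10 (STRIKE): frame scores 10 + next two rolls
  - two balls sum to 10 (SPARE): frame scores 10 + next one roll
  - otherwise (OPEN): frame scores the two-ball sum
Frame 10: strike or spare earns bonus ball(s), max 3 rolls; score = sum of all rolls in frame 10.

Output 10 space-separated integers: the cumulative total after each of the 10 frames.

Frame 1: OPEN (2+3=5). Cumulative: 5
Frame 2: STRIKE. 10 + next two rolls (0+1) = 11. Cumulative: 16
Frame 3: OPEN (0+1=1). Cumulative: 17
Frame 4: OPEN (3+1=4). Cumulative: 21
Frame 5: SPARE (0+10=10). 10 + next roll (6) = 16. Cumulative: 37
Frame 6: OPEN (6+3=9). Cumulative: 46
Frame 7: STRIKE. 10 + next two rolls (10+8) = 28. Cumulative: 74
Frame 8: STRIKE. 10 + next two rolls (8+1) = 19. Cumulative: 93
Frame 9: OPEN (8+1=9). Cumulative: 102
Frame 10: OPEN. Sum of all frame-10 rolls (0+4) = 4. Cumulative: 106

Answer: 5 16 17 21 37 46 74 93 102 106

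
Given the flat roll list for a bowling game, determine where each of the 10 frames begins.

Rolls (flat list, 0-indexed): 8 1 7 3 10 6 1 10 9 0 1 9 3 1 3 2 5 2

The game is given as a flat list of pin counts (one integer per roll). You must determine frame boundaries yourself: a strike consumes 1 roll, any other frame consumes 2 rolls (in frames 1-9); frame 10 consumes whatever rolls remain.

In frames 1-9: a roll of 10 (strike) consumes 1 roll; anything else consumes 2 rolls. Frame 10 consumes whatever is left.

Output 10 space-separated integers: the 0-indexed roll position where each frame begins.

Frame 1 starts at roll index 0: rolls=8,1 (sum=9), consumes 2 rolls
Frame 2 starts at roll index 2: rolls=7,3 (sum=10), consumes 2 rolls
Frame 3 starts at roll index 4: roll=10 (strike), consumes 1 roll
Frame 4 starts at roll index 5: rolls=6,1 (sum=7), consumes 2 rolls
Frame 5 starts at roll index 7: roll=10 (strike), consumes 1 roll
Frame 6 starts at roll index 8: rolls=9,0 (sum=9), consumes 2 rolls
Frame 7 starts at roll index 10: rolls=1,9 (sum=10), consumes 2 rolls
Frame 8 starts at roll index 12: rolls=3,1 (sum=4), consumes 2 rolls
Frame 9 starts at roll index 14: rolls=3,2 (sum=5), consumes 2 rolls
Frame 10 starts at roll index 16: 2 remaining rolls

Answer: 0 2 4 5 7 8 10 12 14 16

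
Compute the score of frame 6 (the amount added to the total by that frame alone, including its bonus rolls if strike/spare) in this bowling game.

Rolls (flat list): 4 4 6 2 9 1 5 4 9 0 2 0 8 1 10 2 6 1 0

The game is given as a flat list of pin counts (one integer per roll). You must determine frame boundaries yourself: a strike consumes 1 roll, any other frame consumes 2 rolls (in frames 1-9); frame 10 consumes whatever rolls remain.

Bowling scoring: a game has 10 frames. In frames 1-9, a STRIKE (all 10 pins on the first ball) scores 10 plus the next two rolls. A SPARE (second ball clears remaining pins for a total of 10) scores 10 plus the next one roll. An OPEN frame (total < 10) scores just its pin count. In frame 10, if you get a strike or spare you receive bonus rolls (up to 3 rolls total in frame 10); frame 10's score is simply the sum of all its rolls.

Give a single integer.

Frame 1: OPEN (4+4=8). Cumulative: 8
Frame 2: OPEN (6+2=8). Cumulative: 16
Frame 3: SPARE (9+1=10). 10 + next roll (5) = 15. Cumulative: 31
Frame 4: OPEN (5+4=9). Cumulative: 40
Frame 5: OPEN (9+0=9). Cumulative: 49
Frame 6: OPEN (2+0=2). Cumulative: 51
Frame 7: OPEN (8+1=9). Cumulative: 60
Frame 8: STRIKE. 10 + next two rolls (2+6) = 18. Cumulative: 78

Answer: 2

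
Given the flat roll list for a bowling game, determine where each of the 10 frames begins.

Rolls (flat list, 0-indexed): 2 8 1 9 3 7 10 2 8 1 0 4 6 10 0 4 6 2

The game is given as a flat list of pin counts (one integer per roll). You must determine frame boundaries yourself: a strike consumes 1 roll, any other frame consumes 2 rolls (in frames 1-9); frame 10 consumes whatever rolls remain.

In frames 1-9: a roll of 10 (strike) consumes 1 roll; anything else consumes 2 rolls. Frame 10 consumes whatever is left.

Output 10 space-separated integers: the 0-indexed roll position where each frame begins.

Frame 1 starts at roll index 0: rolls=2,8 (sum=10), consumes 2 rolls
Frame 2 starts at roll index 2: rolls=1,9 (sum=10), consumes 2 rolls
Frame 3 starts at roll index 4: rolls=3,7 (sum=10), consumes 2 rolls
Frame 4 starts at roll index 6: roll=10 (strike), consumes 1 roll
Frame 5 starts at roll index 7: rolls=2,8 (sum=10), consumes 2 rolls
Frame 6 starts at roll index 9: rolls=1,0 (sum=1), consumes 2 rolls
Frame 7 starts at roll index 11: rolls=4,6 (sum=10), consumes 2 rolls
Frame 8 starts at roll index 13: roll=10 (strike), consumes 1 roll
Frame 9 starts at roll index 14: rolls=0,4 (sum=4), consumes 2 rolls
Frame 10 starts at roll index 16: 2 remaining rolls

Answer: 0 2 4 6 7 9 11 13 14 16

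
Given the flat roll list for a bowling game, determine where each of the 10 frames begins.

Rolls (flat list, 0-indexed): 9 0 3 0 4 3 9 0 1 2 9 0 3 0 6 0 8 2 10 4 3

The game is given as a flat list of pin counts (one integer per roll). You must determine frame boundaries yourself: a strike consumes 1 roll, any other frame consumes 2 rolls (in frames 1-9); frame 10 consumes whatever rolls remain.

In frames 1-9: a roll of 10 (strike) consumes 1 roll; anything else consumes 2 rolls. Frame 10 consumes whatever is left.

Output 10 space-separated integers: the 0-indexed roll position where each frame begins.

Answer: 0 2 4 6 8 10 12 14 16 18

Derivation:
Frame 1 starts at roll index 0: rolls=9,0 (sum=9), consumes 2 rolls
Frame 2 starts at roll index 2: rolls=3,0 (sum=3), consumes 2 rolls
Frame 3 starts at roll index 4: rolls=4,3 (sum=7), consumes 2 rolls
Frame 4 starts at roll index 6: rolls=9,0 (sum=9), consumes 2 rolls
Frame 5 starts at roll index 8: rolls=1,2 (sum=3), consumes 2 rolls
Frame 6 starts at roll index 10: rolls=9,0 (sum=9), consumes 2 rolls
Frame 7 starts at roll index 12: rolls=3,0 (sum=3), consumes 2 rolls
Frame 8 starts at roll index 14: rolls=6,0 (sum=6), consumes 2 rolls
Frame 9 starts at roll index 16: rolls=8,2 (sum=10), consumes 2 rolls
Frame 10 starts at roll index 18: 3 remaining rolls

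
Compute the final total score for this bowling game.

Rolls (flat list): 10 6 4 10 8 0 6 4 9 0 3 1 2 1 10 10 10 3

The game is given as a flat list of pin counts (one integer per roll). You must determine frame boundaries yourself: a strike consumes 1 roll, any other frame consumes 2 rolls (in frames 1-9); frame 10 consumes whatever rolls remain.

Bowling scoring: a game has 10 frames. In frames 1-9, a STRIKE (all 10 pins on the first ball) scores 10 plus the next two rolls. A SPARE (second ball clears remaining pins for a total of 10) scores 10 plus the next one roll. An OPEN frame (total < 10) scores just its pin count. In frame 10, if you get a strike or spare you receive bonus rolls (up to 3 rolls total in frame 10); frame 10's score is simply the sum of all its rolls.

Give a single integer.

Frame 1: STRIKE. 10 + next two rolls (6+4) = 20. Cumulative: 20
Frame 2: SPARE (6+4=10). 10 + next roll (10) = 20. Cumulative: 40
Frame 3: STRIKE. 10 + next two rolls (8+0) = 18. Cumulative: 58
Frame 4: OPEN (8+0=8). Cumulative: 66
Frame 5: SPARE (6+4=10). 10 + next roll (9) = 19. Cumulative: 85
Frame 6: OPEN (9+0=9). Cumulative: 94
Frame 7: OPEN (3+1=4). Cumulative: 98
Frame 8: OPEN (2+1=3). Cumulative: 101
Frame 9: STRIKE. 10 + next two rolls (10+10) = 30. Cumulative: 131
Frame 10: STRIKE. Sum of all frame-10 rolls (10+10+3) = 23. Cumulative: 154

Answer: 154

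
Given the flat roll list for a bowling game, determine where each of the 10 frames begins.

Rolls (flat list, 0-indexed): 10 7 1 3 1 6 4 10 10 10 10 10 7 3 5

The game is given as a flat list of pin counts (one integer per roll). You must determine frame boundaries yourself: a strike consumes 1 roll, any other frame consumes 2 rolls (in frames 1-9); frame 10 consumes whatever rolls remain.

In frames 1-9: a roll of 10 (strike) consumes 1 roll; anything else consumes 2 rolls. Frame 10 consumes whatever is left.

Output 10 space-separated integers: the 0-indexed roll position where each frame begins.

Answer: 0 1 3 5 7 8 9 10 11 12

Derivation:
Frame 1 starts at roll index 0: roll=10 (strike), consumes 1 roll
Frame 2 starts at roll index 1: rolls=7,1 (sum=8), consumes 2 rolls
Frame 3 starts at roll index 3: rolls=3,1 (sum=4), consumes 2 rolls
Frame 4 starts at roll index 5: rolls=6,4 (sum=10), consumes 2 rolls
Frame 5 starts at roll index 7: roll=10 (strike), consumes 1 roll
Frame 6 starts at roll index 8: roll=10 (strike), consumes 1 roll
Frame 7 starts at roll index 9: roll=10 (strike), consumes 1 roll
Frame 8 starts at roll index 10: roll=10 (strike), consumes 1 roll
Frame 9 starts at roll index 11: roll=10 (strike), consumes 1 roll
Frame 10 starts at roll index 12: 3 remaining rolls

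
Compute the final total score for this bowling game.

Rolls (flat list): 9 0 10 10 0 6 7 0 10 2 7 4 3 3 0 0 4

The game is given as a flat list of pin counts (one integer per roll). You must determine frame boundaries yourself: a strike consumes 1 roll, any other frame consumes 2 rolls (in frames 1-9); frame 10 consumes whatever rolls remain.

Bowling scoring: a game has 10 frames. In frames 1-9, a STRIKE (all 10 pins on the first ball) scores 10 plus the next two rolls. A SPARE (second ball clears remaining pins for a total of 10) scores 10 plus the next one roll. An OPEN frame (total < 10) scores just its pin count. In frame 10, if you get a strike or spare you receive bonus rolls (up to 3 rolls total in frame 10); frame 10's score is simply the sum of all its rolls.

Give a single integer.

Frame 1: OPEN (9+0=9). Cumulative: 9
Frame 2: STRIKE. 10 + next two rolls (10+0) = 20. Cumulative: 29
Frame 3: STRIKE. 10 + next two rolls (0+6) = 16. Cumulative: 45
Frame 4: OPEN (0+6=6). Cumulative: 51
Frame 5: OPEN (7+0=7). Cumulative: 58
Frame 6: STRIKE. 10 + next two rolls (2+7) = 19. Cumulative: 77
Frame 7: OPEN (2+7=9). Cumulative: 86
Frame 8: OPEN (4+3=7). Cumulative: 93
Frame 9: OPEN (3+0=3). Cumulative: 96
Frame 10: OPEN. Sum of all frame-10 rolls (0+4) = 4. Cumulative: 100

Answer: 100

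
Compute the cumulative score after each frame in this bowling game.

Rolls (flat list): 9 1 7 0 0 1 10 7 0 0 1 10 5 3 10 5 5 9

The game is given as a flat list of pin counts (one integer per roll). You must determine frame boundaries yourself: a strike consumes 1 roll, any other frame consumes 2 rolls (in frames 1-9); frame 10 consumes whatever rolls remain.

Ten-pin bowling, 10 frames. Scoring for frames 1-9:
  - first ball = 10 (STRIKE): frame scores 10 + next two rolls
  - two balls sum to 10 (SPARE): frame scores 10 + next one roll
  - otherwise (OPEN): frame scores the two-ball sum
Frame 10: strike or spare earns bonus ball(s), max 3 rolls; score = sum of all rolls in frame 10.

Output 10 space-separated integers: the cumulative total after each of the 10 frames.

Frame 1: SPARE (9+1=10). 10 + next roll (7) = 17. Cumulative: 17
Frame 2: OPEN (7+0=7). Cumulative: 24
Frame 3: OPEN (0+1=1). Cumulative: 25
Frame 4: STRIKE. 10 + next two rolls (7+0) = 17. Cumulative: 42
Frame 5: OPEN (7+0=7). Cumulative: 49
Frame 6: OPEN (0+1=1). Cumulative: 50
Frame 7: STRIKE. 10 + next two rolls (5+3) = 18. Cumulative: 68
Frame 8: OPEN (5+3=8). Cumulative: 76
Frame 9: STRIKE. 10 + next two rolls (5+5) = 20. Cumulative: 96
Frame 10: SPARE. Sum of all frame-10 rolls (5+5+9) = 19. Cumulative: 115

Answer: 17 24 25 42 49 50 68 76 96 115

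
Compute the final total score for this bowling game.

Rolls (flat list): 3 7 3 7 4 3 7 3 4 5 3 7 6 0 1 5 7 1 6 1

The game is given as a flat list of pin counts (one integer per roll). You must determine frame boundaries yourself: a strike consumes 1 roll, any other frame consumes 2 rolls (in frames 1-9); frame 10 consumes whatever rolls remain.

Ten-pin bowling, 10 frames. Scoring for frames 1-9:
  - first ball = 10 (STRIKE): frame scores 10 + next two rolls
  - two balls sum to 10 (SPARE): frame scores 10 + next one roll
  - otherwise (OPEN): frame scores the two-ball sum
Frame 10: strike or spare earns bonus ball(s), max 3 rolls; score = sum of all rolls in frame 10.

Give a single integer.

Answer: 100

Derivation:
Frame 1: SPARE (3+7=10). 10 + next roll (3) = 13. Cumulative: 13
Frame 2: SPARE (3+7=10). 10 + next roll (4) = 14. Cumulative: 27
Frame 3: OPEN (4+3=7). Cumulative: 34
Frame 4: SPARE (7+3=10). 10 + next roll (4) = 14. Cumulative: 48
Frame 5: OPEN (4+5=9). Cumulative: 57
Frame 6: SPARE (3+7=10). 10 + next roll (6) = 16. Cumulative: 73
Frame 7: OPEN (6+0=6). Cumulative: 79
Frame 8: OPEN (1+5=6). Cumulative: 85
Frame 9: OPEN (7+1=8). Cumulative: 93
Frame 10: OPEN. Sum of all frame-10 rolls (6+1) = 7. Cumulative: 100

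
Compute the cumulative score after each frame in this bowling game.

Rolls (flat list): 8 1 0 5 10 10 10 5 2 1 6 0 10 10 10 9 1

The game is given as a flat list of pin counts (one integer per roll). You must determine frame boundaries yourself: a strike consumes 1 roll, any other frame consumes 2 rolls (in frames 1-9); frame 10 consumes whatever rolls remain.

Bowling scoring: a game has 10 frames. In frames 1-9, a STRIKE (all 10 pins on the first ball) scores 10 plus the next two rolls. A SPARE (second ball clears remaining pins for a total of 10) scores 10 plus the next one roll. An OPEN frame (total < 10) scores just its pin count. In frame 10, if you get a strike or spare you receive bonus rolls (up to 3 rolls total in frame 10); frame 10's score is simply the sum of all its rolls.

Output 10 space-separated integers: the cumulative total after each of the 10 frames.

Frame 1: OPEN (8+1=9). Cumulative: 9
Frame 2: OPEN (0+5=5). Cumulative: 14
Frame 3: STRIKE. 10 + next two rolls (10+10) = 30. Cumulative: 44
Frame 4: STRIKE. 10 + next two rolls (10+5) = 25. Cumulative: 69
Frame 5: STRIKE. 10 + next two rolls (5+2) = 17. Cumulative: 86
Frame 6: OPEN (5+2=7). Cumulative: 93
Frame 7: OPEN (1+6=7). Cumulative: 100
Frame 8: SPARE (0+10=10). 10 + next roll (10) = 20. Cumulative: 120
Frame 9: STRIKE. 10 + next two rolls (10+9) = 29. Cumulative: 149
Frame 10: STRIKE. Sum of all frame-10 rolls (10+9+1) = 20. Cumulative: 169

Answer: 9 14 44 69 86 93 100 120 149 169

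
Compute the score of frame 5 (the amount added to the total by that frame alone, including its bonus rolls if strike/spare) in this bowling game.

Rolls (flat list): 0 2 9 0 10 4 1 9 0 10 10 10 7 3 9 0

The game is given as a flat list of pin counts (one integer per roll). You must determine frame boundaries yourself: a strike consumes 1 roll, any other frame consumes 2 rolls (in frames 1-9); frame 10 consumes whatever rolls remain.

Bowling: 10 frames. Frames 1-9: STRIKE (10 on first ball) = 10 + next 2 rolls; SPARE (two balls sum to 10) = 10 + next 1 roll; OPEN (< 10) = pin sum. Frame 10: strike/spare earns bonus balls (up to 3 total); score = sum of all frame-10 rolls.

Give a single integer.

Frame 1: OPEN (0+2=2). Cumulative: 2
Frame 2: OPEN (9+0=9). Cumulative: 11
Frame 3: STRIKE. 10 + next two rolls (4+1) = 15. Cumulative: 26
Frame 4: OPEN (4+1=5). Cumulative: 31
Frame 5: OPEN (9+0=9). Cumulative: 40
Frame 6: STRIKE. 10 + next two rolls (10+10) = 30. Cumulative: 70
Frame 7: STRIKE. 10 + next two rolls (10+7) = 27. Cumulative: 97

Answer: 9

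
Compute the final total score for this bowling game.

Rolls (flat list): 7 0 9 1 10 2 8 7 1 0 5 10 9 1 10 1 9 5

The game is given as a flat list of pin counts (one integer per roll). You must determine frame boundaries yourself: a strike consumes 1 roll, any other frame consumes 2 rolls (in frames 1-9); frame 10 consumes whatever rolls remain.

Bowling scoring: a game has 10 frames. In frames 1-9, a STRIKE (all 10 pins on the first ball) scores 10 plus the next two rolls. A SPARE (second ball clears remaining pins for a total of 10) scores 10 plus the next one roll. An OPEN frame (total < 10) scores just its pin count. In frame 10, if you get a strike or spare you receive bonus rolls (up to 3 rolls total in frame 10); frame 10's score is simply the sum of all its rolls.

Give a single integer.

Frame 1: OPEN (7+0=7). Cumulative: 7
Frame 2: SPARE (9+1=10). 10 + next roll (10) = 20. Cumulative: 27
Frame 3: STRIKE. 10 + next two rolls (2+8) = 20. Cumulative: 47
Frame 4: SPARE (2+8=10). 10 + next roll (7) = 17. Cumulative: 64
Frame 5: OPEN (7+1=8). Cumulative: 72
Frame 6: OPEN (0+5=5). Cumulative: 77
Frame 7: STRIKE. 10 + next two rolls (9+1) = 20. Cumulative: 97
Frame 8: SPARE (9+1=10). 10 + next roll (10) = 20. Cumulative: 117
Frame 9: STRIKE. 10 + next two rolls (1+9) = 20. Cumulative: 137
Frame 10: SPARE. Sum of all frame-10 rolls (1+9+5) = 15. Cumulative: 152

Answer: 152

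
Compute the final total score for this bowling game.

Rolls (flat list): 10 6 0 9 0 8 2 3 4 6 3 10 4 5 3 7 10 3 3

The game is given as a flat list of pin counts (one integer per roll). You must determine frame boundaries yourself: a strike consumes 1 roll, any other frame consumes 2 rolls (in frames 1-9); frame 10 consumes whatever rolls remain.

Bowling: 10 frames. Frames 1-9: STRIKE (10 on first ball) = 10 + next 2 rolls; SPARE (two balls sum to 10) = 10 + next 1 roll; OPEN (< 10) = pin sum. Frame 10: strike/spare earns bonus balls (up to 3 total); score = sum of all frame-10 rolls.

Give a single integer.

Frame 1: STRIKE. 10 + next two rolls (6+0) = 16. Cumulative: 16
Frame 2: OPEN (6+0=6). Cumulative: 22
Frame 3: OPEN (9+0=9). Cumulative: 31
Frame 4: SPARE (8+2=10). 10 + next roll (3) = 13. Cumulative: 44
Frame 5: OPEN (3+4=7). Cumulative: 51
Frame 6: OPEN (6+3=9). Cumulative: 60
Frame 7: STRIKE. 10 + next two rolls (4+5) = 19. Cumulative: 79
Frame 8: OPEN (4+5=9). Cumulative: 88
Frame 9: SPARE (3+7=10). 10 + next roll (10) = 20. Cumulative: 108
Frame 10: STRIKE. Sum of all frame-10 rolls (10+3+3) = 16. Cumulative: 124

Answer: 124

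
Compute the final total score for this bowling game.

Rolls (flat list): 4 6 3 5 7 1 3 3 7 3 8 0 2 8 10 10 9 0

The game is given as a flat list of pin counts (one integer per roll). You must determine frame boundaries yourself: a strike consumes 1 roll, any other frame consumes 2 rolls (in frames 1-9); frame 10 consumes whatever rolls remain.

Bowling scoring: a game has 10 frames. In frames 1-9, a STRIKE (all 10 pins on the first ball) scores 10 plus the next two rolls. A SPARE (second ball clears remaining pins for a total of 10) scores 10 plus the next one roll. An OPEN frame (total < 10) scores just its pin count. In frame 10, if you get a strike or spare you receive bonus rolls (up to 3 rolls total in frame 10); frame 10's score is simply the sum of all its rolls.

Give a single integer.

Frame 1: SPARE (4+6=10). 10 + next roll (3) = 13. Cumulative: 13
Frame 2: OPEN (3+5=8). Cumulative: 21
Frame 3: OPEN (7+1=8). Cumulative: 29
Frame 4: OPEN (3+3=6). Cumulative: 35
Frame 5: SPARE (7+3=10). 10 + next roll (8) = 18. Cumulative: 53
Frame 6: OPEN (8+0=8). Cumulative: 61
Frame 7: SPARE (2+8=10). 10 + next roll (10) = 20. Cumulative: 81
Frame 8: STRIKE. 10 + next two rolls (10+9) = 29. Cumulative: 110
Frame 9: STRIKE. 10 + next two rolls (9+0) = 19. Cumulative: 129
Frame 10: OPEN. Sum of all frame-10 rolls (9+0) = 9. Cumulative: 138

Answer: 138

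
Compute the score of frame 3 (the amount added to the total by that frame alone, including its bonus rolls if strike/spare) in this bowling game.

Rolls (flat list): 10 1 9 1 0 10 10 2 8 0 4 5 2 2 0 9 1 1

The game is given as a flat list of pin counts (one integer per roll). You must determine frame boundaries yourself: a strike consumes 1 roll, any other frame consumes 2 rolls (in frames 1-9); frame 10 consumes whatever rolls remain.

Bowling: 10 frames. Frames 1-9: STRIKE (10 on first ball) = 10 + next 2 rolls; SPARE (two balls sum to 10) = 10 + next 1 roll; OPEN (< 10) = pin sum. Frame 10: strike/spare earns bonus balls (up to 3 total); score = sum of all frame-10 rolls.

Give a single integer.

Frame 1: STRIKE. 10 + next two rolls (1+9) = 20. Cumulative: 20
Frame 2: SPARE (1+9=10). 10 + next roll (1) = 11. Cumulative: 31
Frame 3: OPEN (1+0=1). Cumulative: 32
Frame 4: STRIKE. 10 + next two rolls (10+2) = 22. Cumulative: 54
Frame 5: STRIKE. 10 + next two rolls (2+8) = 20. Cumulative: 74

Answer: 1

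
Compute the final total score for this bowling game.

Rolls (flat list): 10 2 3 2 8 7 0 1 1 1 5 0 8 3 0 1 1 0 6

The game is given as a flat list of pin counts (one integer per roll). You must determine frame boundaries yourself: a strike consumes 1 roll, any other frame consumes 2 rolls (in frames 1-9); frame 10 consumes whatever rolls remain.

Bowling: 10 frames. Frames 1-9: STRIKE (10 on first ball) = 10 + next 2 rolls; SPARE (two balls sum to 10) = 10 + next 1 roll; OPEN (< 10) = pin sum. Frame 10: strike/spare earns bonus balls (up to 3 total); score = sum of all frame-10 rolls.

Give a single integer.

Frame 1: STRIKE. 10 + next two rolls (2+3) = 15. Cumulative: 15
Frame 2: OPEN (2+3=5). Cumulative: 20
Frame 3: SPARE (2+8=10). 10 + next roll (7) = 17. Cumulative: 37
Frame 4: OPEN (7+0=7). Cumulative: 44
Frame 5: OPEN (1+1=2). Cumulative: 46
Frame 6: OPEN (1+5=6). Cumulative: 52
Frame 7: OPEN (0+8=8). Cumulative: 60
Frame 8: OPEN (3+0=3). Cumulative: 63
Frame 9: OPEN (1+1=2). Cumulative: 65
Frame 10: OPEN. Sum of all frame-10 rolls (0+6) = 6. Cumulative: 71

Answer: 71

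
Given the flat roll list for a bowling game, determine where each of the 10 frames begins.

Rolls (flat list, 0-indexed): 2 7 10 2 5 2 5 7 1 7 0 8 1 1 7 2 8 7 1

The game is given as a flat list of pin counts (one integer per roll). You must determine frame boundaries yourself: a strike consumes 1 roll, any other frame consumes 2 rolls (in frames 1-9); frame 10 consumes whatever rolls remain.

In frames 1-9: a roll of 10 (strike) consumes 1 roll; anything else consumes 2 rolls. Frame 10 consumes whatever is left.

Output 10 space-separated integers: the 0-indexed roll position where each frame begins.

Answer: 0 2 3 5 7 9 11 13 15 17

Derivation:
Frame 1 starts at roll index 0: rolls=2,7 (sum=9), consumes 2 rolls
Frame 2 starts at roll index 2: roll=10 (strike), consumes 1 roll
Frame 3 starts at roll index 3: rolls=2,5 (sum=7), consumes 2 rolls
Frame 4 starts at roll index 5: rolls=2,5 (sum=7), consumes 2 rolls
Frame 5 starts at roll index 7: rolls=7,1 (sum=8), consumes 2 rolls
Frame 6 starts at roll index 9: rolls=7,0 (sum=7), consumes 2 rolls
Frame 7 starts at roll index 11: rolls=8,1 (sum=9), consumes 2 rolls
Frame 8 starts at roll index 13: rolls=1,7 (sum=8), consumes 2 rolls
Frame 9 starts at roll index 15: rolls=2,8 (sum=10), consumes 2 rolls
Frame 10 starts at roll index 17: 2 remaining rolls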